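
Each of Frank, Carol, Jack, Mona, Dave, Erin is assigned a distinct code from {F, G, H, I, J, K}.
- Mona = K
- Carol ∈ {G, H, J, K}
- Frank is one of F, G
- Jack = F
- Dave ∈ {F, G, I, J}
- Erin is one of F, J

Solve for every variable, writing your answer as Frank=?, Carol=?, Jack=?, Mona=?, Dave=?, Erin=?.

Jack's domain is down to {F}, so Jack = F. Eliminate F elsewhere: Frank, Dave, Erin.
That leaves Mona = K. Eliminate K elsewhere: Carol.
Erin must be J (only option left). Strike J from Carol, Dave.
Frank's domain is down to {G}, so Frank = G. Remove G from Carol, Dave.
Carol has just one choice, so Carol = H.
Dave must be I (only option left).

Frank=G, Carol=H, Jack=F, Mona=K, Dave=I, Erin=J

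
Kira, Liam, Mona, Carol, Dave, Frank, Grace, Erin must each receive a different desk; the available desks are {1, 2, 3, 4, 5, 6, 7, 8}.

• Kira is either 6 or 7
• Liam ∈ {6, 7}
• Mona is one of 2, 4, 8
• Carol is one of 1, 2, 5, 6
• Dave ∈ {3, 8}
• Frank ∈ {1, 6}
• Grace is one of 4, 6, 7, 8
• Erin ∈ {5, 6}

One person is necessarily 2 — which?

Carol

Among the 8 variables, 3 fits only Dave (and all 8 values in {1, 2, 3, 4, 5, 6, 7, 8} must be used), so Dave = 3.
Kira and Liam share exactly the 2 values {6, 7}; by pigeonhole those values go to them, so strike 6, 7 from Carol, Frank, Grace, Erin.
Frank has just one choice, so Frank = 1. Remove 1 from Carol.
Erin must be 5 (only option left). So Carol can't be 5.
So 2 goes to Carol.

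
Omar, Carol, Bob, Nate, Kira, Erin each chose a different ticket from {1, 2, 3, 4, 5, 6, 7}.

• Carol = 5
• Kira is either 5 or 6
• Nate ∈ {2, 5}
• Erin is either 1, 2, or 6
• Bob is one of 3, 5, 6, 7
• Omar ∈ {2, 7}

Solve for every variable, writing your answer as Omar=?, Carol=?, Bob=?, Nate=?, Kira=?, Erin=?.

Carol has just one choice, so Carol = 5. Eliminate 5 elsewhere: Bob, Nate, Kira.
Nate's domain is down to {2}, so Nate = 2. Remove 2 from Omar, Erin.
Kira has just one choice, so Kira = 6. So Bob, Erin can't be 6.
Erin has just one choice, so Erin = 1.
Omar's domain is down to {7}, so Omar = 7. Eliminate 7 elsewhere: Bob.
Bob's domain is down to {3}, so Bob = 3.

Omar=7, Carol=5, Bob=3, Nate=2, Kira=6, Erin=1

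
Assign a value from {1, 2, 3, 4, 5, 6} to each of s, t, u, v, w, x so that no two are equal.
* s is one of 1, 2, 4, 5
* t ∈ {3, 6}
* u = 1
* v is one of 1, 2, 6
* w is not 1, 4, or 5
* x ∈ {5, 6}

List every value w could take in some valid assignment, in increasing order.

2, 3, 6

u has just one choice, so u = 1. Strike 1 from s, v.
The 5 still-open variables draw from only 5 values {2, 3, 4, 5, 6}, so each is used; only s can be 4, hence s = 4.
The 4 still-open variables draw from only 4 values {2, 3, 5, 6}, so each is used; only x can be 5, hence x = 5.
No further eliminations apply; w can still be any of 2, 3, 6.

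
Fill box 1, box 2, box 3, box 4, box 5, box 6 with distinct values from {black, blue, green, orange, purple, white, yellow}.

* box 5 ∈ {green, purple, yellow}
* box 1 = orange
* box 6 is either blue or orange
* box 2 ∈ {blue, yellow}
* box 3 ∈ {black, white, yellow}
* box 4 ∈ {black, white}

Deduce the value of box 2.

yellow

box 1's domain is down to {orange}, so box 1 = orange. Eliminate orange elsewhere: box 6.
That leaves box 6 = blue. Strike blue from box 2.
So box 2 = yellow.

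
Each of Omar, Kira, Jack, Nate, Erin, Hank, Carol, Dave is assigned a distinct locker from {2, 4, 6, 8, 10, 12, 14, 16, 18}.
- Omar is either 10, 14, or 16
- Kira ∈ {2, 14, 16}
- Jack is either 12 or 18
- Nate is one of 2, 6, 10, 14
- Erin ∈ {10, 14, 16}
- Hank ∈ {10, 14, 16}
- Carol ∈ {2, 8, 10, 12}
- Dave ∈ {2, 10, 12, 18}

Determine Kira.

2

The 8 variables together cover exactly {2, 6, 8, 10, 12, 14, 16, 18} — 8 values for 8 variables — and 6 appears only in Nate's list, so Nate = 6.
Among the 7 still-open variables, 8 fits only Carol (and all 7 values in {2, 8, 10, 12, 14, 16, 18} must be used), so Carol = 8.
The 3 variables Omar, Erin, Hank are confined to {10, 14, 16}, which locks those values in; drop them from Kira, Dave.
So Kira = 2.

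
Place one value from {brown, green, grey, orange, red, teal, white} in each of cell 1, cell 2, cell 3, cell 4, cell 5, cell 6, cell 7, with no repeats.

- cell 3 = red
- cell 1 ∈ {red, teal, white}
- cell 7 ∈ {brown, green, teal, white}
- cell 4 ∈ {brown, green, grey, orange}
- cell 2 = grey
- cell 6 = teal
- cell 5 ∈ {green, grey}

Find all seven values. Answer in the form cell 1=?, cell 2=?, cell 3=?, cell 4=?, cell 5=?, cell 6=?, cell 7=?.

cell 1=white, cell 2=grey, cell 3=red, cell 4=orange, cell 5=green, cell 6=teal, cell 7=brown

cell 2's domain is down to {grey}, so cell 2 = grey. Remove grey from cell 4, cell 5.
cell 3's domain is down to {red}, so cell 3 = red. Strike red from cell 1.
cell 5's domain is down to {green}, so cell 5 = green. Eliminate green elsewhere: cell 4, cell 7.
cell 6's domain is down to {teal}, so cell 6 = teal. Strike teal from cell 1, cell 7.
That leaves cell 1 = white. So cell 7 can't be white.
cell 7's domain is down to {brown}, so cell 7 = brown. Remove brown from cell 4.
cell 4 has just one choice, so cell 4 = orange.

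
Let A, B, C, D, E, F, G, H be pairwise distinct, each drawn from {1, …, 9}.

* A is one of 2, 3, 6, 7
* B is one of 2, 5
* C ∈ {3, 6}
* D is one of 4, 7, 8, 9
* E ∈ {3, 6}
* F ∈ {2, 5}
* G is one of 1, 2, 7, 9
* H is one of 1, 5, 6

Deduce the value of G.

9

B and F share exactly the 2 values {2, 5}; by pigeonhole those values go to them, so strike 2, 5 from A, G, H.
The 2 variables C and E are confined to {3, 6}, which locks those values in; drop them from A, H.
A must be 7 (only option left). Strike 7 from D, G.
That leaves H = 1. So G can't be 1.
So G = 9.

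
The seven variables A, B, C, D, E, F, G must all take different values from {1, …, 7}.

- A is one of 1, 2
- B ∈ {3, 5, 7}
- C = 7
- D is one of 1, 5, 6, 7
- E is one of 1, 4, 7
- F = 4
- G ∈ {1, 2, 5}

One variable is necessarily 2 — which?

C has just one choice, so C = 7. Strike 7 from B, D, E.
F must be 4 (only option left). So E can't be 4.
E has just one choice, so E = 1. Remove 1 from A, D, G.
So 2 goes to A.

A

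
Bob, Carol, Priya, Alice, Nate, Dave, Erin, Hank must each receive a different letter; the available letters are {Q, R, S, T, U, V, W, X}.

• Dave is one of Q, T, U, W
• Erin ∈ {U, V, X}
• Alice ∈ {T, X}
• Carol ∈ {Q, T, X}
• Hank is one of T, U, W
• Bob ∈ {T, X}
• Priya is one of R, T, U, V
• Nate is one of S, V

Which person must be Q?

Carol

Among the 8 variables, R fits only Priya (and all 8 values in {Q, R, S, T, U, V, W, X} must be used), so Priya = R.
Among the 7 still-open variables, S fits only Nate (and all 7 values in {Q, S, T, U, V, W, X} must be used), so Nate = S.
The 6 still-open variables together cover exactly {Q, T, U, V, W, X} — 6 values for 6 variables — and V appears only in Erin's list, so Erin = V.
The 2 variables Bob and Alice are confined to {T, X}, which locks those values in; drop them from Carol, Dave, Hank.
So Q goes to Carol.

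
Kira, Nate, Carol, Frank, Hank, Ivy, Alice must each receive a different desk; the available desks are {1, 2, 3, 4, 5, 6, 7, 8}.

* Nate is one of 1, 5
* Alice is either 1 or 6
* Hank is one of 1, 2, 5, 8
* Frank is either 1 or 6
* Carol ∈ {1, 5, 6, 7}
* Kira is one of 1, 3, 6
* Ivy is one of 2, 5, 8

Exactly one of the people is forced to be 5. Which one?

The 7 variables draw from only 7 values {1, 2, 3, 5, 6, 7, 8}, so each is used; only Kira can be 3, hence Kira = 3.
The 6 still-open variables together cover exactly {1, 2, 5, 6, 7, 8} — 6 values for 6 variables — and 7 appears only in Carol's list, so Carol = 7.
The 2 variables Frank and Alice are confined to {1, 6}, which locks those values in; drop them from Nate, Hank.
So 5 goes to Nate.

Nate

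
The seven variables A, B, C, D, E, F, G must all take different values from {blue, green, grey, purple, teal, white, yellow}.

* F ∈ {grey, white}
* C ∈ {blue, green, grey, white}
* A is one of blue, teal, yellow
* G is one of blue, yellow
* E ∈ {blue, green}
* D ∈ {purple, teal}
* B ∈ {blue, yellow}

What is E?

green

The 7 variables together cover exactly {blue, green, grey, purple, teal, white, yellow} — 7 values for 7 variables — and purple appears only in D's list, so D = purple.
The 6 still-open variables draw from only 6 values {blue, green, grey, teal, white, yellow}, so each is used; only A can be teal, hence A = teal.
B and G between them cover only {blue, yellow} — a naked pair. Remove those values from C, E.
So E = green.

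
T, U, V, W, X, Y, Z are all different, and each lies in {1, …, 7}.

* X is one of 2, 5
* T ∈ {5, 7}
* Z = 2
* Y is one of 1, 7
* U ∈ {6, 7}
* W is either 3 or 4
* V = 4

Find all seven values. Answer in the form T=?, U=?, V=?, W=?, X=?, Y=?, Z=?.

T=7, U=6, V=4, W=3, X=5, Y=1, Z=2

V's domain is down to {4}, so V = 4. Eliminate 4 elsewhere: W.
W's domain is down to {3}, so W = 3.
Z has just one choice, so Z = 2. Remove 2 from X.
X has just one choice, so X = 5. Remove 5 from T.
T has just one choice, so T = 7. Eliminate 7 elsewhere: U, Y.
U must be 6 (only option left).
That leaves Y = 1.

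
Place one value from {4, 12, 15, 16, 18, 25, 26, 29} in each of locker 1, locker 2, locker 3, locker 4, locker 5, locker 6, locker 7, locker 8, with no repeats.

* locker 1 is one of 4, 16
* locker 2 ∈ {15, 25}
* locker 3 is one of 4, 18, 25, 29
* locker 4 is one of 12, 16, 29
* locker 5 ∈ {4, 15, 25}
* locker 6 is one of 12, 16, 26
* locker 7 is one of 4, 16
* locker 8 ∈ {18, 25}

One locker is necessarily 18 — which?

The 8 variables draw from only 8 values {4, 12, 15, 16, 18, 25, 26, 29}, so each is used; only locker 6 can be 26, hence locker 6 = 26.
The 7 still-open variables draw from only 7 values {4, 12, 15, 16, 18, 25, 29}, so each is used; only locker 4 can be 12, hence locker 4 = 12.
The 6 still-open variables draw from only 6 values {4, 15, 16, 18, 25, 29}, so each is used; only locker 3 can be 29, hence locker 3 = 29.
The 5 still-open variables together cover exactly {4, 15, 16, 18, 25} — 5 values for 5 variables — and 18 appears only in locker 8's list, so locker 8 = 18.

locker 8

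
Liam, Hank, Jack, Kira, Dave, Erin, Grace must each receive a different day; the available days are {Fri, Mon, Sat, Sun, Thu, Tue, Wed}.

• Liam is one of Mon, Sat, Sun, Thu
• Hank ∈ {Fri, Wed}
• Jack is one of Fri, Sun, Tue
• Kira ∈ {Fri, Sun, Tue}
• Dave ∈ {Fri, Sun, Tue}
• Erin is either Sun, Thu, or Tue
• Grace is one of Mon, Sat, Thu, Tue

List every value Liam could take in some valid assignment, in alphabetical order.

Among the 7 variables, Wed fits only Hank (and all 7 values in {Fri, Mon, Sat, Sun, Thu, Tue, Wed} must be used), so Hank = Wed.
The 3 variables Jack, Kira, Dave are confined to {Fri, Sun, Tue}, which locks those values in; drop them from Liam, Erin, Grace.
That leaves Erin = Thu. Strike Thu from Liam, Grace.
No further eliminations apply; Liam can still be any of Mon, Sat.

Mon, Sat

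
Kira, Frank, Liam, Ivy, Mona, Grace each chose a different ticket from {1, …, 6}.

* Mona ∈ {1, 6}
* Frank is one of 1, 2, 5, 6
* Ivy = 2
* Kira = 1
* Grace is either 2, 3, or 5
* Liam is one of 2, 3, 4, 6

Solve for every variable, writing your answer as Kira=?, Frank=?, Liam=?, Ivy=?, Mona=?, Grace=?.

Kira has just one choice, so Kira = 1. Strike 1 from Frank, Mona.
Ivy has just one choice, so Ivy = 2. So Frank, Liam, Grace can't be 2.
Mona must be 6 (only option left). Strike 6 from Frank, Liam.
That leaves Frank = 5. Remove 5 from Grace.
Grace must be 3 (only option left). Eliminate 3 elsewhere: Liam.
Liam must be 4 (only option left).

Kira=1, Frank=5, Liam=4, Ivy=2, Mona=6, Grace=3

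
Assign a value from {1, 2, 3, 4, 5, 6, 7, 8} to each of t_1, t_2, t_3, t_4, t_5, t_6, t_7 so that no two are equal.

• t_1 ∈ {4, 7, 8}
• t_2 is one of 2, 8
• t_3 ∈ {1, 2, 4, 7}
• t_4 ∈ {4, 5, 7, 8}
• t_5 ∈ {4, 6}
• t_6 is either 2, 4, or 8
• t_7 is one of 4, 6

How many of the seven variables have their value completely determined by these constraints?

3

The 7 variables draw from only 7 values {1, 2, 4, 5, 6, 7, 8}, so each is used; only t_3 can be 1, hence t_3 = 1.
Among the 6 still-open variables, 5 fits only t_4 (and all 6 values in {2, 4, 5, 6, 7, 8} must be used), so t_4 = 5.
The 5 still-open variables together cover exactly {2, 4, 6, 7, 8} — 5 values for 5 variables — and 7 appears only in t_1's list, so t_1 = 7.
t_5 and t_7 between them cover only {4, 6} — a naked pair. Remove those values from t_6.
Determined: t_1=7, t_3=1, t_4=5. The other variables each still have more than one consistent value. That makes 3.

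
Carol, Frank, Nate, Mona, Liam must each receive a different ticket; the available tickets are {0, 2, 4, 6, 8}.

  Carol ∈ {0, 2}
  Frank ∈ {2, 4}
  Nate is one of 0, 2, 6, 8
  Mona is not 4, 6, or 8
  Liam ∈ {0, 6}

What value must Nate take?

The 5 variables draw from only 5 values {0, 2, 4, 6, 8}, so each is used; only Frank can be 4, hence Frank = 4.
The 4 still-open variables draw from only 4 values {0, 2, 6, 8}, so each is used; only Nate can be 8, hence Nate = 8.

8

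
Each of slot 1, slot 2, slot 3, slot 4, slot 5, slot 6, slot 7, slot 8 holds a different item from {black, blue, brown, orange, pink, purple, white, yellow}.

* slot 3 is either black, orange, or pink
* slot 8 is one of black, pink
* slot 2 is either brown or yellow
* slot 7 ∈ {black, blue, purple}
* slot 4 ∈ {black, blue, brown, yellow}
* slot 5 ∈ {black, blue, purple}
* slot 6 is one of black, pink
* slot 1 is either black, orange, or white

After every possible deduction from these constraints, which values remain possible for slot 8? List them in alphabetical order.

The 8 variables draw from only 8 values {black, blue, brown, orange, pink, purple, white, yellow}, so each is used; only slot 1 can be white, hence slot 1 = white.
Among the 7 still-open variables, orange fits only slot 3 (and all 7 values in {black, blue, brown, orange, pink, purple, yellow} must be used), so slot 3 = orange.
slot 6 and slot 8 between them cover only {black, pink} — a naked pair. Remove those values from slot 4, slot 5, slot 7.
The 2 variables slot 5 and slot 7 are confined to {blue, purple}, which locks those values in; drop them from slot 4.
No further eliminations apply; slot 8 can still be any of black, pink.

black, pink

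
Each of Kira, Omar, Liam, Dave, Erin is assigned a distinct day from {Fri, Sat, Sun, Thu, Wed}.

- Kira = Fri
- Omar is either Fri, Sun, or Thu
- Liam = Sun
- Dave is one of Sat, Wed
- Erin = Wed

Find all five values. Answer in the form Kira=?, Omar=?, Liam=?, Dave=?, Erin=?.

Kira=Fri, Omar=Thu, Liam=Sun, Dave=Sat, Erin=Wed

Kira has just one choice, so Kira = Fri. So Omar can't be Fri.
Liam must be Sun (only option left). Eliminate Sun elsewhere: Omar.
Erin's domain is down to {Wed}, so Erin = Wed. Remove Wed from Dave.
Omar has just one choice, so Omar = Thu.
Dave has just one choice, so Dave = Sat.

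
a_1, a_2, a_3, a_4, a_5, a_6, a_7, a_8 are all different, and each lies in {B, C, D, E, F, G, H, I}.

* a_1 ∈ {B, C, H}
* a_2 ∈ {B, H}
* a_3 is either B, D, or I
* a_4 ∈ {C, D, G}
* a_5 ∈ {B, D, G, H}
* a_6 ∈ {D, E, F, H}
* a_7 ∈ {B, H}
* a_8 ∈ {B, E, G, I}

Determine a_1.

C

The 8 variables draw from only 8 values {B, C, D, E, F, G, H, I}, so each is used; only a_6 can be F, hence a_6 = F.
The 7 still-open variables draw from only 7 values {B, C, D, E, G, H, I}, so each is used; only a_8 can be E, hence a_8 = E.
The 6 still-open variables draw from only 6 values {B, C, D, G, H, I}, so each is used; only a_3 can be I, hence a_3 = I.
a_2 and a_7 between them cover only {B, H} — a naked pair. Remove those values from a_1, a_5.
So a_1 = C.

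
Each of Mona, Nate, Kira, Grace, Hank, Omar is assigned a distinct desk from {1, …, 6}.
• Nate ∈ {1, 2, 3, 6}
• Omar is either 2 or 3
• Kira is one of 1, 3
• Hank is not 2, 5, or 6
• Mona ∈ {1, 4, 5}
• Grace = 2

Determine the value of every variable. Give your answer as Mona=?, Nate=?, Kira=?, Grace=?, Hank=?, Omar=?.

Grace's domain is down to {2}, so Grace = 2. Strike 2 from Nate, Omar.
Omar has just one choice, so Omar = 3. Eliminate 3 elsewhere: Nate, Kira, Hank.
Kira must be 1 (only option left). Eliminate 1 elsewhere: Mona, Nate, Hank.
Hank has just one choice, so Hank = 4. Eliminate 4 elsewhere: Mona.
Mona's domain is down to {5}, so Mona = 5.
Nate must be 6 (only option left).

Mona=5, Nate=6, Kira=1, Grace=2, Hank=4, Omar=3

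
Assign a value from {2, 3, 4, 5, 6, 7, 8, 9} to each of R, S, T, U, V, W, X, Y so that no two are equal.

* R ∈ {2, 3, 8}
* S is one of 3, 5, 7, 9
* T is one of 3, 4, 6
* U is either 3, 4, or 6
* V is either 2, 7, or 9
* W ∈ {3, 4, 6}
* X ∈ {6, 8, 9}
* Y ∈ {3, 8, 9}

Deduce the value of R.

2

The 8 variables together cover exactly {2, 3, 4, 5, 6, 7, 8, 9} — 8 values for 8 variables — and 5 appears only in S's list, so S = 5.
The 7 still-open variables draw from only 7 values {2, 3, 4, 6, 7, 8, 9}, so each is used; only V can be 7, hence V = 7.
The 6 still-open variables draw from only 6 values {2, 3, 4, 6, 8, 9}, so each is used; only R can be 2, hence R = 2.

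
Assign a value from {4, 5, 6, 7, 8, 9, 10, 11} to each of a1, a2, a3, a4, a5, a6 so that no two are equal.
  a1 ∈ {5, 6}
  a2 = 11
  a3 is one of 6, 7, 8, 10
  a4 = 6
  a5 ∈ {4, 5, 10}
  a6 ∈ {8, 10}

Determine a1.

5

a2 has just one choice, so a2 = 11.
a4 has just one choice, so a4 = 6. So a1, a3 can't be 6.
So a1 = 5.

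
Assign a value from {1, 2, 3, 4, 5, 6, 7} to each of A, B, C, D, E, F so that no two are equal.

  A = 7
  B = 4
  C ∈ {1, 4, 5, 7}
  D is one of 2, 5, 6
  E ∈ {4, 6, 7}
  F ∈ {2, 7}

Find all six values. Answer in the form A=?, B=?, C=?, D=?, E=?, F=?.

A=7, B=4, C=1, D=5, E=6, F=2

A must be 7 (only option left). Eliminate 7 elsewhere: C, E, F.
B must be 4 (only option left). So C, E can't be 4.
E's domain is down to {6}, so E = 6. Strike 6 from D.
That leaves F = 2. So D can't be 2.
D must be 5 (only option left). Strike 5 from C.
That leaves C = 1.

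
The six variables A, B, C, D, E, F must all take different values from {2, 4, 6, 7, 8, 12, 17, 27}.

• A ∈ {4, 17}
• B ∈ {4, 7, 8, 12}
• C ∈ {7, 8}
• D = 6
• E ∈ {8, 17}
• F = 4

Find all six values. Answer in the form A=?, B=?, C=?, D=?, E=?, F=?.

D's domain is down to {6}, so D = 6.
F's domain is down to {4}, so F = 4. So A, B can't be 4.
A's domain is down to {17}, so A = 17. Strike 17 from E.
E must be 8 (only option left). Remove 8 from B, C.
That leaves C = 7. Strike 7 from B.
B has just one choice, so B = 12.

A=17, B=12, C=7, D=6, E=8, F=4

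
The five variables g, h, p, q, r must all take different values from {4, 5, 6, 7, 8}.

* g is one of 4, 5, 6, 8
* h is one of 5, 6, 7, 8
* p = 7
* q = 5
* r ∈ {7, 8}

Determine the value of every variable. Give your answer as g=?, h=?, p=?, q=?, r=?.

p's domain is down to {7}, so p = 7. Remove 7 from h, r.
That leaves q = 5. Eliminate 5 elsewhere: g, h.
r's domain is down to {8}, so r = 8. So g, h can't be 8.
h must be 6 (only option left). Eliminate 6 elsewhere: g.
g has just one choice, so g = 4.

g=4, h=6, p=7, q=5, r=8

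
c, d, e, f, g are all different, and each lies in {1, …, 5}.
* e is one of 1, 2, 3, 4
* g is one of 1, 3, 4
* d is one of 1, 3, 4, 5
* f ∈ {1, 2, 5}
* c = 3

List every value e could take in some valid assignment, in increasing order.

1, 2, 4

c must be 3 (only option left). Strike 3 from d, e, g.
No further eliminations apply; e can still be any of 1, 2, 4.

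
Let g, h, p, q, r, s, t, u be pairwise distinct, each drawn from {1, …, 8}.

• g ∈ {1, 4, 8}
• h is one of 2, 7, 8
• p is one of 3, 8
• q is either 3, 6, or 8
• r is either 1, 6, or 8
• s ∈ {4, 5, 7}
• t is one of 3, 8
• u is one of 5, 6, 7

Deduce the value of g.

4

The 8 variables draw from only 8 values {1, 2, 3, 4, 5, 6, 7, 8}, so each is used; only h can be 2, hence h = 2.
p and t between them cover only {3, 8} — a naked pair. Remove those values from g, q, r.
q's domain is down to {6}, so q = 6. Remove 6 from r, u.
r has just one choice, so r = 1. Strike 1 from g.
So g = 4.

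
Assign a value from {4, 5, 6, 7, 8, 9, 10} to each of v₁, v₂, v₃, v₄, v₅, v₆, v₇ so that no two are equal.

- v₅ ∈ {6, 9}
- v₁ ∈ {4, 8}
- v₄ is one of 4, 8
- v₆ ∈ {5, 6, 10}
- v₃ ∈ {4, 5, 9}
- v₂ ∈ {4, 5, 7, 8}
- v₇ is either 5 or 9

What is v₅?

6

Among the 7 variables, 7 fits only v₂ (and all 7 values in {4, 5, 6, 7, 8, 9, 10} must be used), so v₂ = 7.
The 6 still-open variables draw from only 6 values {4, 5, 6, 8, 9, 10}, so each is used; only v₆ can be 10, hence v₆ = 10.
Among the 5 still-open variables, 6 fits only v₅ (and all 5 values in {4, 5, 6, 8, 9} must be used), so v₅ = 6.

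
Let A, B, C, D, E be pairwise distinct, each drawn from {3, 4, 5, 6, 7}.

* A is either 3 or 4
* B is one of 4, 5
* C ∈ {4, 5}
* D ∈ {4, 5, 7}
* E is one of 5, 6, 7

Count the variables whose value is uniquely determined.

Among the 5 variables, 3 fits only A (and all 5 values in {3, 4, 5, 6, 7} must be used), so A = 3.
The 4 still-open variables draw from only 4 values {4, 5, 6, 7}, so each is used; only E can be 6, hence E = 6.
Among the 3 still-open variables, 7 fits only D (and all 3 values in {4, 5, 7} must be used), so D = 7.
Determined: A=3, D=7, E=6. The other variables each still have more than one consistent value. That makes 3.

3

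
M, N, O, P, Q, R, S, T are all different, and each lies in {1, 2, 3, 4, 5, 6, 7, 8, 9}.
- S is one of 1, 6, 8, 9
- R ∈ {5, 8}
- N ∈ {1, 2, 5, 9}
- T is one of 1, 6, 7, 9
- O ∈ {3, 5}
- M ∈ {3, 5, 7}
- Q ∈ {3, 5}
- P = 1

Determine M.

7

P has just one choice, so P = 1. So N, S, T can't be 1.
The 7 still-open variables draw from only 7 values {2, 3, 5, 6, 7, 8, 9}, so each is used; only N can be 2, hence N = 2.
The 2 variables O and Q are confined to {3, 5}, which locks those values in; drop them from M, R.
So M = 7.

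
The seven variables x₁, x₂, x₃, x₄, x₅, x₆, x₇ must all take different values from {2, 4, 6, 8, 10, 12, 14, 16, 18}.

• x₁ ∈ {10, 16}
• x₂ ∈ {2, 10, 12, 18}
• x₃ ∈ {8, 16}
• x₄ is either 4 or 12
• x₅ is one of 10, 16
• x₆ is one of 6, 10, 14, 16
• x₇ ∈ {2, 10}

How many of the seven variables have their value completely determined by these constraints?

The 2 variables x₁ and x₅ are confined to {10, 16}, which locks those values in; drop them from x₂, x₃, x₆, x₇.
That leaves x₃ = 8.
That leaves x₇ = 2. Remove 2 from x₂.
Determined: x₃=8, x₇=2. The other variables each still have more than one consistent value. That makes 2.

2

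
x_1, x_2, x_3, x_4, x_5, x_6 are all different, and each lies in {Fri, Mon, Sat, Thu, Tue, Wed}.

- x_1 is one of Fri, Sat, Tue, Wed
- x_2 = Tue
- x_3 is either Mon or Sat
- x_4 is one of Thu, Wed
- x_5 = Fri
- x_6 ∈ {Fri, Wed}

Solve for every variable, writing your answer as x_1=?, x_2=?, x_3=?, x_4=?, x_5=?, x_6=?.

x_1=Sat, x_2=Tue, x_3=Mon, x_4=Thu, x_5=Fri, x_6=Wed

x_2 must be Tue (only option left). So x_1 can't be Tue.
x_5's domain is down to {Fri}, so x_5 = Fri. Eliminate Fri elsewhere: x_1, x_6.
x_6 must be Wed (only option left). Eliminate Wed elsewhere: x_1, x_4.
That leaves x_1 = Sat. Remove Sat from x_3.
x_3's domain is down to {Mon}, so x_3 = Mon.
x_4's domain is down to {Thu}, so x_4 = Thu.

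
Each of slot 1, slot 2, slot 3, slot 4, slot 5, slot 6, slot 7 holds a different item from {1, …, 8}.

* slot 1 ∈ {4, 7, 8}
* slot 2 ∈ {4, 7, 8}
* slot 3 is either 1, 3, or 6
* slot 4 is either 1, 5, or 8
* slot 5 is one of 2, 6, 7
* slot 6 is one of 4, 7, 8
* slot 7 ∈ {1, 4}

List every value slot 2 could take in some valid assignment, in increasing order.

4, 7, 8

The 3 variables slot 1, slot 2, slot 6 are confined to {4, 7, 8}, which locks those values in; drop them from slot 4, slot 5, slot 7.
That leaves slot 7 = 1. So slot 3, slot 4 can't be 1.
slot 4 has just one choice, so slot 4 = 5.
No further eliminations apply; slot 2 can still be any of 4, 7, 8.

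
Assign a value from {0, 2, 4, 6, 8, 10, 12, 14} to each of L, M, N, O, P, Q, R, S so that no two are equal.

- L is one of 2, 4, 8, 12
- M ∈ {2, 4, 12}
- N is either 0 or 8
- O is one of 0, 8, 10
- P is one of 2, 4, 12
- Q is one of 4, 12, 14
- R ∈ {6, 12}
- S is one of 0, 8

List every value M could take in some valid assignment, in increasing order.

The 8 variables draw from only 8 values {0, 2, 4, 6, 8, 10, 12, 14}, so each is used; only R can be 6, hence R = 6.
The 7 still-open variables draw from only 7 values {0, 2, 4, 8, 10, 12, 14}, so each is used; only O can be 10, hence O = 10.
Among the 6 still-open variables, 14 fits only Q (and all 6 values in {0, 2, 4, 8, 12, 14} must be used), so Q = 14.
The 2 variables N and S are confined to {0, 8}, which locks those values in; drop them from L.
No further eliminations apply; M can still be any of 2, 4, 12.

2, 4, 12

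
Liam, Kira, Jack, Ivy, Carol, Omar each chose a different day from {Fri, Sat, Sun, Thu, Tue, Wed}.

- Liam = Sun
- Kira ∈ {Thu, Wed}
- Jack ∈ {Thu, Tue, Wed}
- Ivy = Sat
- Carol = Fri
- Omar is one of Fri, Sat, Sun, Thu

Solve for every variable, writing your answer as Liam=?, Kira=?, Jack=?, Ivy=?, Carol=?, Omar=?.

Liam=Sun, Kira=Wed, Jack=Tue, Ivy=Sat, Carol=Fri, Omar=Thu

Liam must be Sun (only option left). So Omar can't be Sun.
Ivy must be Sat (only option left). So Omar can't be Sat.
Carol's domain is down to {Fri}, so Carol = Fri. Eliminate Fri elsewhere: Omar.
Omar's domain is down to {Thu}, so Omar = Thu. Remove Thu from Kira, Jack.
Kira's domain is down to {Wed}, so Kira = Wed. Eliminate Wed elsewhere: Jack.
Jack's domain is down to {Tue}, so Jack = Tue.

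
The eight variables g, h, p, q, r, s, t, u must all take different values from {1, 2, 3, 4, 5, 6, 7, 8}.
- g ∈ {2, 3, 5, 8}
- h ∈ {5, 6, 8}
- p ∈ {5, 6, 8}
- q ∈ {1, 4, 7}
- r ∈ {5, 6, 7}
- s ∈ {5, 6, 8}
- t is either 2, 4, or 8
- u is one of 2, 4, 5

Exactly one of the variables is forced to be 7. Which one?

The 8 variables draw from only 8 values {1, 2, 3, 4, 5, 6, 7, 8}, so each is used; only q can be 1, hence q = 1.
The 7 still-open variables together cover exactly {2, 3, 4, 5, 6, 7, 8} — 7 values for 7 variables — and 3 appears only in g's list, so g = 3.
Among the 6 still-open variables, 7 fits only r (and all 6 values in {2, 4, 5, 6, 7, 8} must be used), so r = 7.

r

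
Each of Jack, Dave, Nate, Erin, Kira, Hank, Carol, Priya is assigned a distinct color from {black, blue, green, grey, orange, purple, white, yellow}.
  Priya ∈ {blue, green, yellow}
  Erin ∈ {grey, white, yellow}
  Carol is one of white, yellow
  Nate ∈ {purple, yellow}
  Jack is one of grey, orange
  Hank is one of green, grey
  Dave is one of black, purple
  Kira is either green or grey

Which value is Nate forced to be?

purple

The 8 variables draw from only 8 values {black, blue, green, grey, orange, purple, white, yellow}, so each is used; only Dave can be black, hence Dave = black.
The 7 still-open variables draw from only 7 values {blue, green, grey, orange, purple, white, yellow}, so each is used; only Priya can be blue, hence Priya = blue.
Among the 6 still-open variables, orange fits only Jack (and all 6 values in {green, grey, orange, purple, white, yellow} must be used), so Jack = orange.
Among the 5 still-open variables, purple fits only Nate (and all 5 values in {green, grey, purple, white, yellow} must be used), so Nate = purple.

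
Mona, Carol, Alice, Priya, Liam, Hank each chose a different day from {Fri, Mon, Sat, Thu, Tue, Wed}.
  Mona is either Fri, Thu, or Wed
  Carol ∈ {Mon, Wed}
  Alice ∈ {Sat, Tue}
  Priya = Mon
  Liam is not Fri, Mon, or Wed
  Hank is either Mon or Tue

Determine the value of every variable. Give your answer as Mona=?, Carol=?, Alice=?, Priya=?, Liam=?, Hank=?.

Mona=Fri, Carol=Wed, Alice=Sat, Priya=Mon, Liam=Thu, Hank=Tue

Priya must be Mon (only option left). Remove Mon from Carol, Hank.
That leaves Hank = Tue. Eliminate Tue elsewhere: Alice, Liam.
That leaves Carol = Wed. Remove Wed from Mona.
Alice must be Sat (only option left). So Liam can't be Sat.
Liam has just one choice, so Liam = Thu. Eliminate Thu elsewhere: Mona.
That leaves Mona = Fri.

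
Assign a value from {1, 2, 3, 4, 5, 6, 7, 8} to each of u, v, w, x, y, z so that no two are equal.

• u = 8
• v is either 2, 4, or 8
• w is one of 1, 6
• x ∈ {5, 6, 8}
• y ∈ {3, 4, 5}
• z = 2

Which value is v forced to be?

4

u has just one choice, so u = 8. So v, x can't be 8.
z's domain is down to {2}, so z = 2. Strike 2 from v.
So v = 4.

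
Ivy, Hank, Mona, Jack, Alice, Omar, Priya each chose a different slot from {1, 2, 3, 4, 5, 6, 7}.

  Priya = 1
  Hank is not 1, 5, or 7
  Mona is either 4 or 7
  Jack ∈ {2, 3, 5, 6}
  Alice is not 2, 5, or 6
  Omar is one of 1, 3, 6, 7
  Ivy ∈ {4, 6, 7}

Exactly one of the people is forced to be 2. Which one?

Hank

Priya has just one choice, so Priya = 1. So Alice, Omar can't be 1.
The 6 still-open variables together cover exactly {2, 3, 4, 5, 6, 7} — 6 values for 6 variables — and 5 appears only in Jack's list, so Jack = 5.
Among the 5 still-open variables, 2 fits only Hank (and all 5 values in {2, 3, 4, 6, 7} must be used), so Hank = 2.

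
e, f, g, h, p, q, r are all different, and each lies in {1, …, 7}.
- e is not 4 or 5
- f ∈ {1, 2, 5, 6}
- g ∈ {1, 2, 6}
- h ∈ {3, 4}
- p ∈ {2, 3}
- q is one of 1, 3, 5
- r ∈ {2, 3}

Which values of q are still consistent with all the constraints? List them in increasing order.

The 7 variables draw from only 7 values {1, 2, 3, 4, 5, 6, 7}, so each is used; only h can be 4, hence h = 4.
The 6 still-open variables together cover exactly {1, 2, 3, 5, 6, 7} — 6 values for 6 variables — and 7 appears only in e's list, so e = 7.
The 2 variables p and r are confined to {2, 3}, which locks those values in; drop them from f, g, q.
No further eliminations apply; q can still be any of 1, 5.

1, 5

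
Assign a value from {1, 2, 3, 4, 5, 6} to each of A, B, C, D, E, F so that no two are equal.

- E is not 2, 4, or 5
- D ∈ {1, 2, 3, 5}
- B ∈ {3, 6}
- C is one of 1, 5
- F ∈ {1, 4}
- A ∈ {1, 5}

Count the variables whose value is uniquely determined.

2

The 6 variables together cover exactly {1, 2, 3, 4, 5, 6} — 6 values for 6 variables — and 2 appears only in D's list, so D = 2.
The 5 still-open variables together cover exactly {1, 3, 4, 5, 6} — 5 values for 5 variables — and 4 appears only in F's list, so F = 4.
A and C share exactly the 2 values {1, 5}; by pigeonhole those values go to them, so strike 1, 5 from E.
Determined: D=2, F=4. The other variables each still have more than one consistent value. That makes 2.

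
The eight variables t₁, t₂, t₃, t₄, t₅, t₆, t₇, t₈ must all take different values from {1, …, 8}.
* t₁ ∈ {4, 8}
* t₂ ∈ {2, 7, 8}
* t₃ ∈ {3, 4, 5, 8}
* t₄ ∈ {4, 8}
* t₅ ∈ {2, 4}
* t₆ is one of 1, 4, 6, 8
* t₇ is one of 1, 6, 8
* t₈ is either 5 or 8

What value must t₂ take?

Among the 8 variables, 3 fits only t₃ (and all 8 values in {1, 2, 3, 4, 5, 6, 7, 8} must be used), so t₃ = 3.
The 7 still-open variables together cover exactly {1, 2, 4, 5, 6, 7, 8} — 7 values for 7 variables — and 5 appears only in t₈'s list, so t₈ = 5.
The 6 still-open variables draw from only 6 values {1, 2, 4, 6, 7, 8}, so each is used; only t₂ can be 7, hence t₂ = 7.

7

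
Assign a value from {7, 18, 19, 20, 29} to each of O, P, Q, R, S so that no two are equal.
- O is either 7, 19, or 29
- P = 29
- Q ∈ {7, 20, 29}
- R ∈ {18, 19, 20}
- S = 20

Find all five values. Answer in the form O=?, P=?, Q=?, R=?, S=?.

P has just one choice, so P = 29. So O, Q can't be 29.
That leaves S = 20. Remove 20 from Q, R.
Q has just one choice, so Q = 7. Strike 7 from O.
O's domain is down to {19}, so O = 19. So R can't be 19.
R's domain is down to {18}, so R = 18.

O=19, P=29, Q=7, R=18, S=20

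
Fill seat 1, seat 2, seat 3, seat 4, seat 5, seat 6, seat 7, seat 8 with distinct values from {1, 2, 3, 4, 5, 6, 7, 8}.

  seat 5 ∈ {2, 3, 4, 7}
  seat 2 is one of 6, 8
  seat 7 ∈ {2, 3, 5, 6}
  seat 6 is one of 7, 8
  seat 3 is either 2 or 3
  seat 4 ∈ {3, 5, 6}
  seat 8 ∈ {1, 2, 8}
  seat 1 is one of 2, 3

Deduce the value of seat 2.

8

Among the 8 variables, 1 fits only seat 8 (and all 8 values in {1, 2, 3, 4, 5, 6, 7, 8} must be used), so seat 8 = 1.
The 7 still-open variables together cover exactly {2, 3, 4, 5, 6, 7, 8} — 7 values for 7 variables — and 4 appears only in seat 5's list, so seat 5 = 4.
Among the 6 still-open variables, 7 fits only seat 6 (and all 6 values in {2, 3, 5, 6, 7, 8} must be used), so seat 6 = 7.
Among the 5 still-open variables, 8 fits only seat 2 (and all 5 values in {2, 3, 5, 6, 8} must be used), so seat 2 = 8.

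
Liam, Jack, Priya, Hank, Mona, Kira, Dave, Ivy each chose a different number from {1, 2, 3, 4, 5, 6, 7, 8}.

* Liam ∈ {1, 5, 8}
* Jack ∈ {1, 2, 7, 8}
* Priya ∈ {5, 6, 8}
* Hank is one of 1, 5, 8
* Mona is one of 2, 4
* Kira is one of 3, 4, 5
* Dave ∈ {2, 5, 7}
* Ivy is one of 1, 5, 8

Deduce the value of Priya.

The 8 variables draw from only 8 values {1, 2, 3, 4, 5, 6, 7, 8}, so each is used; only Kira can be 3, hence Kira = 3.
The 7 still-open variables draw from only 7 values {1, 2, 4, 5, 6, 7, 8}, so each is used; only Mona can be 4, hence Mona = 4.
Among the 6 still-open variables, 6 fits only Priya (and all 6 values in {1, 2, 5, 6, 7, 8} must be used), so Priya = 6.

6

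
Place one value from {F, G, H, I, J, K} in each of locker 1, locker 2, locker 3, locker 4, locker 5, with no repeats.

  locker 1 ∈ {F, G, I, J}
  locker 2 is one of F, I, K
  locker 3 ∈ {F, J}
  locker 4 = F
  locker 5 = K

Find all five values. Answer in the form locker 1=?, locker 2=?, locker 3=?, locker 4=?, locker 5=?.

locker 1=G, locker 2=I, locker 3=J, locker 4=F, locker 5=K

locker 4's domain is down to {F}, so locker 4 = F. Remove F from locker 1, locker 2, locker 3.
locker 5 must be K (only option left). Eliminate K elsewhere: locker 2.
That leaves locker 2 = I. Eliminate I elsewhere: locker 1.
locker 3 must be J (only option left). Remove J from locker 1.
locker 1 must be G (only option left).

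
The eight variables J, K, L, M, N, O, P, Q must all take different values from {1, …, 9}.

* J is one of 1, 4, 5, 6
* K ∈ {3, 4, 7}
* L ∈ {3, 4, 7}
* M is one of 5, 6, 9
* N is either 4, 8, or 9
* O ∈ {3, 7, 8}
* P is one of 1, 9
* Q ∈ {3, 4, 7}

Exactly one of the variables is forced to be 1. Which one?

The 3 variables K, L, Q are confined to {3, 4, 7}, which locks those values in; drop them from J, N, O.
O has just one choice, so O = 8. Strike 8 from N.
N's domain is down to {9}, so N = 9. Eliminate 9 elsewhere: M, P.
So 1 goes to P.

P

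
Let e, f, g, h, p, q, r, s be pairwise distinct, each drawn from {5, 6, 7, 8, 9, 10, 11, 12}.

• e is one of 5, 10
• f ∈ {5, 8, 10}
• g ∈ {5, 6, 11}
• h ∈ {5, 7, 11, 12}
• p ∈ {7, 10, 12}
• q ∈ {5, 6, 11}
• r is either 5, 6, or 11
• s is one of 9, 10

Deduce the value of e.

The 8 variables draw from only 8 values {5, 6, 7, 8, 9, 10, 11, 12}, so each is used; only f can be 8, hence f = 8.
The 7 still-open variables draw from only 7 values {5, 6, 7, 9, 10, 11, 12}, so each is used; only s can be 9, hence s = 9.
The 3 variables g, q, r are confined to {5, 6, 11}, which locks those values in; drop them from e, h.
So e = 10.

10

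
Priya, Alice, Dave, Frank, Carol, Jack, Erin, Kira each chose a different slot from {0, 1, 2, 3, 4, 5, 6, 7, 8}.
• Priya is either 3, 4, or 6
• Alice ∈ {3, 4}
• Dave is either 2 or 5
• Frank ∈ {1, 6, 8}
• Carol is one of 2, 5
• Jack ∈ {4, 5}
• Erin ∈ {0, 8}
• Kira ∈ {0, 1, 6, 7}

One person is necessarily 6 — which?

Priya

The 2 variables Dave and Carol are confined to {2, 5}, which locks those values in; drop them from Jack.
Jack must be 4 (only option left). Eliminate 4 elsewhere: Priya, Alice.
That leaves Alice = 3. Remove 3 from Priya.
So 6 goes to Priya.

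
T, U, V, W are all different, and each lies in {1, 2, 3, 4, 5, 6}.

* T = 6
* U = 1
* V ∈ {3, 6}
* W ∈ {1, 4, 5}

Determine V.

T has just one choice, so T = 6. Eliminate 6 elsewhere: V.
So V = 3.

3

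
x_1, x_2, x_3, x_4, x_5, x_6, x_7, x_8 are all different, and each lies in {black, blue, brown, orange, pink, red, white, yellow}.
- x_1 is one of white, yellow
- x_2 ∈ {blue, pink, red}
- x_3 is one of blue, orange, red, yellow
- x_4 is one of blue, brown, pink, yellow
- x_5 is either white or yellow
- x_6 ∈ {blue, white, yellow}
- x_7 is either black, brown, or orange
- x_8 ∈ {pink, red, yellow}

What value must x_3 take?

The 8 variables draw from only 8 values {black, blue, brown, orange, pink, red, white, yellow}, so each is used; only x_7 can be black, hence x_7 = black.
The 7 still-open variables draw from only 7 values {blue, brown, orange, pink, red, white, yellow}, so each is used; only x_4 can be brown, hence x_4 = brown.
The 6 still-open variables together cover exactly {blue, orange, pink, red, white, yellow} — 6 values for 6 variables — and orange appears only in x_3's list, so x_3 = orange.

orange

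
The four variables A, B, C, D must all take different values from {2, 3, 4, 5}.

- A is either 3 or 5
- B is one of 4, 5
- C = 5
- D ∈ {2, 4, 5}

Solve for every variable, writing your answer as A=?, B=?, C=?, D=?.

C must be 5 (only option left). Remove 5 from A, B, D.
A has just one choice, so A = 3.
That leaves B = 4. Eliminate 4 elsewhere: D.
D has just one choice, so D = 2.

A=3, B=4, C=5, D=2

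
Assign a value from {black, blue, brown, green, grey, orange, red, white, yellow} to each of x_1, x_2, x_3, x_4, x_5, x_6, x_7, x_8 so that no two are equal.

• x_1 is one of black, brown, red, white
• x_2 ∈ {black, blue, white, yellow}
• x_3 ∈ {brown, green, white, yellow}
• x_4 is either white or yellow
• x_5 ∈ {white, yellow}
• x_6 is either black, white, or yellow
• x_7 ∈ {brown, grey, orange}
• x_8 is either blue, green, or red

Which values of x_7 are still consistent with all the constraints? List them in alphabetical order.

The 2 variables x_4 and x_5 are confined to {white, yellow}, which locks those values in; drop them from x_1, x_2, x_3, x_6.
That leaves x_6 = black. Remove black from x_1, x_2.
x_2 must be blue (only option left). Eliminate blue elsewhere: x_8.
The 3 variables x_1, x_3, x_8 are confined to {brown, green, red}, which locks those values in; drop them from x_7.
No further eliminations apply; x_7 can still be any of grey, orange.

grey, orange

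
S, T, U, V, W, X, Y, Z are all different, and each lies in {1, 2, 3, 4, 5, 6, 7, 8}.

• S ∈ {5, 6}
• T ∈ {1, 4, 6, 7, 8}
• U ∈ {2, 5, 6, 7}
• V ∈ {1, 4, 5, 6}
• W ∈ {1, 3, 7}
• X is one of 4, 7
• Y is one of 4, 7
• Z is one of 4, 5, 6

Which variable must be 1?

The 8 variables draw from only 8 values {1, 2, 3, 4, 5, 6, 7, 8}, so each is used; only U can be 2, hence U = 2.
The 7 still-open variables draw from only 7 values {1, 3, 4, 5, 6, 7, 8}, so each is used; only W can be 3, hence W = 3.
The 6 still-open variables draw from only 6 values {1, 4, 5, 6, 7, 8}, so each is used; only T can be 8, hence T = 8.
The 5 still-open variables draw from only 5 values {1, 4, 5, 6, 7}, so each is used; only V can be 1, hence V = 1.

V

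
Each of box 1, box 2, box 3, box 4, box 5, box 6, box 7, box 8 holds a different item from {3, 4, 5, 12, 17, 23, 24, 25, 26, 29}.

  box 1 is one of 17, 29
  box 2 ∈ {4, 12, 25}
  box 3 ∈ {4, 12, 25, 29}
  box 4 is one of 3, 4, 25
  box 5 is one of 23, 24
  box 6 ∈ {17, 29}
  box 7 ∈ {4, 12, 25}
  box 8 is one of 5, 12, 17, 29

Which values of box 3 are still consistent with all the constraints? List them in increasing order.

The 2 variables box 1 and box 6 are confined to {17, 29}, which locks those values in; drop them from box 3, box 8.
box 2, box 3, box 7 between them cover only {4, 12, 25} — a naked triple. Remove those values from box 4, box 8.
box 4's domain is down to {3}, so box 4 = 3.
box 8's domain is down to {5}, so box 8 = 5.
No further eliminations apply; box 3 can still be any of 4, 12, 25.

4, 12, 25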